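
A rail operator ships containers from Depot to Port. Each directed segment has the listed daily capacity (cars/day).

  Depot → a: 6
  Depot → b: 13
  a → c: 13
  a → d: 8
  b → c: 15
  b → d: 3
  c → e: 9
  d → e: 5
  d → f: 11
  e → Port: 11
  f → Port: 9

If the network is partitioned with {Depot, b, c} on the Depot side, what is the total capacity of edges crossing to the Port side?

18

Edges leaving {Depot, b, c}: Depot→a (6), b→d (3), c→e (9).
Cut capacity = 6 + 3 + 9 = 18.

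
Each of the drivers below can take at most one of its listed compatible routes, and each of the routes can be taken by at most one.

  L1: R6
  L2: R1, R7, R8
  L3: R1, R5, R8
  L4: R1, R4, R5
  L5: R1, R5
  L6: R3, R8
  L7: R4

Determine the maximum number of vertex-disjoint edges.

7

Unit-capacity flow: source→left, listed edges, right→sink; max matching = max flow.
Augmenting path L1→R6 (+1); matched 1.
Augmenting path L2→R1 (+1); matched 2.
Augmenting path L3→R5 (+1); matched 3.
Augmenting path L4→R4 (+1); matched 4.
Augmenting path L6→R3 (+1); matched 5.
Augmenting path L5→R1→L2→R7 (+1); matched 6.
Augmenting path L7→R4→L4→R5→L3→R8 (+1); matched 7.
No augmenting path remains; maximum matching = 7.
König certificate: {L1, L2, L3, L4, L5, L6, L7} is a vertex cover of size 7 (every listed pair touches it), so no matching can be larger.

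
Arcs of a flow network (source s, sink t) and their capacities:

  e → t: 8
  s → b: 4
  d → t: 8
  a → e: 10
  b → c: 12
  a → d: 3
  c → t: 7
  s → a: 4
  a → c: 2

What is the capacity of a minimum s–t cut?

8

Augment s→a→c→t: bottleneck 2, flow now 2.
Augment s→a→d→t: bottleneck 2, flow now 4.
Augment s→b→c→t: bottleneck 4, flow now 8.
No augmenting path remains; maximum flow = 8.
By max-flow min-cut, the minimum cut capacity equals the max flow.
In the residual graph, reachable from s: {s}.
Min-cut edges: s→a (4), s→b (4); capacity 4 + 4 = 8.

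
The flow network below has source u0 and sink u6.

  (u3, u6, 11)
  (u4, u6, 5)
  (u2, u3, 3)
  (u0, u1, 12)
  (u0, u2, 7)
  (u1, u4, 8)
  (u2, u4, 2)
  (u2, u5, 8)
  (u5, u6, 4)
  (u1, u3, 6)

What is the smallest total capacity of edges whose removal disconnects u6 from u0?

Augment u0→u1→u3→u6: bottleneck 6, flow now 6.
Augment u0→u1→u4→u6: bottleneck 5, flow now 11.
Augment u0→u2→u3→u6: bottleneck 3, flow now 14.
Augment u0→u2→u5→u6: bottleneck 4, flow now 18.
No augmenting path remains; maximum flow = 18.
By max-flow min-cut, the minimum cut capacity equals the max flow.
In the residual graph, reachable from u0: {u0, u1, u4}.
Min-cut edges: u0→u2 (7), u1→u3 (6), u4→u6 (5); capacity 7 + 6 + 5 = 18.

18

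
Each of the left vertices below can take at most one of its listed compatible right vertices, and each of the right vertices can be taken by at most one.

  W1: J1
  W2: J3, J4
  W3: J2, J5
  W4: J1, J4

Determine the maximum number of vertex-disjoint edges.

4

Unit-capacity flow: source→left, listed edges, right→sink; max matching = max flow.
Augmenting path W1→J1 (+1); matched 1.
Augmenting path W2→J3 (+1); matched 2.
Augmenting path W3→J2 (+1); matched 3.
Augmenting path W4→J4 (+1); matched 4.
No augmenting path remains; maximum matching = 4.
König certificate: {W1, W2, W3, W4} is a vertex cover of size 4 (every listed pair touches it), so no matching can be larger.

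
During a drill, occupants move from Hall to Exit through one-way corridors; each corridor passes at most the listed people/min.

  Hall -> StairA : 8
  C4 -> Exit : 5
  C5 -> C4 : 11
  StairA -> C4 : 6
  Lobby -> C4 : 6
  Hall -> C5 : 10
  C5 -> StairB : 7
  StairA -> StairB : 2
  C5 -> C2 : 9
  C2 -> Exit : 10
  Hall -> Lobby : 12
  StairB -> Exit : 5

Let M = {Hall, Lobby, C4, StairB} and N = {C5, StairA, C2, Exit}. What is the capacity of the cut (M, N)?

28

Edges leaving {Hall, Lobby, C4, StairB}: Hall→C5 (10), Hall→StairA (8), C4→Exit (5), StairB→Exit (5).
Cut capacity = 10 + 8 + 5 + 5 = 28.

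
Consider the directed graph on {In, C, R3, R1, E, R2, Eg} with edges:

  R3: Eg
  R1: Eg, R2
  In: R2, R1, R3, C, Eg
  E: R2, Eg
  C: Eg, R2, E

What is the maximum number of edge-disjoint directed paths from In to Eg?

Assign every edge capacity 1; by Menger, the answer equals the max flow.
Path In→Eg (+1); total 1.
Path In→C→Eg (+1); total 2.
Path In→R3→Eg (+1); total 3.
Path In→R1→Eg (+1); total 4.
No residual In→Eg path; max flow = 4.
Certifying cut of size 4: {In→C, In→Eg, In→R1, In→R3}.

4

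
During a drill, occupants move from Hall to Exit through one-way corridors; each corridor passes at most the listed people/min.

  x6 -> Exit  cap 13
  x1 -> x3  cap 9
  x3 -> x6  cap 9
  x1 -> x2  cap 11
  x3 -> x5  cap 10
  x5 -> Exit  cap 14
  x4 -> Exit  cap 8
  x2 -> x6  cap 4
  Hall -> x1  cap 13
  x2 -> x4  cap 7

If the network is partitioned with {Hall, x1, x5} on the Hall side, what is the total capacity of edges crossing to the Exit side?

34

Edges leaving {Hall, x1, x5}: x1→x2 (11), x1→x3 (9), x5→Exit (14).
Cut capacity = 11 + 9 + 14 = 34.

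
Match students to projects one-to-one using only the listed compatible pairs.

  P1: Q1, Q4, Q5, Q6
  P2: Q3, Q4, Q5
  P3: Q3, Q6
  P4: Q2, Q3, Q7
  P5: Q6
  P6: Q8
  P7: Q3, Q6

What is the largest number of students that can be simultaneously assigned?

6

Unit-capacity flow: source→left, listed edges, right→sink; max matching = max flow.
Augmenting path P1→Q1 (+1); matched 1.
Augmenting path P2→Q3 (+1); matched 2.
Augmenting path P3→Q6 (+1); matched 3.
Augmenting path P4→Q2 (+1); matched 4.
Augmenting path P6→Q8 (+1); matched 5.
Augmenting path P7→Q3→P2→Q4 (+1); matched 6.
No augmenting path remains; maximum matching = 6.
König certificate: {P1, P2, P4, P6, Q3, Q6} is a vertex cover of size 6 (every listed pair touches it), so no matching can be larger.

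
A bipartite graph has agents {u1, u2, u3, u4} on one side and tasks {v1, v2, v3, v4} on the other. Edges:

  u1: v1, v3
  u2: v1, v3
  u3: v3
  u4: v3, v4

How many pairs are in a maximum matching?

3

Unit-capacity flow: source→left, listed edges, right→sink; max matching = max flow.
Augmenting path u1→v1 (+1); matched 1.
Augmenting path u2→v3 (+1); matched 2.
Augmenting path u4→v4 (+1); matched 3.
No augmenting path remains; maximum matching = 3.
König certificate: {u4, v1, v3} is a vertex cover of size 3 (every listed pair touches it), so no matching can be larger.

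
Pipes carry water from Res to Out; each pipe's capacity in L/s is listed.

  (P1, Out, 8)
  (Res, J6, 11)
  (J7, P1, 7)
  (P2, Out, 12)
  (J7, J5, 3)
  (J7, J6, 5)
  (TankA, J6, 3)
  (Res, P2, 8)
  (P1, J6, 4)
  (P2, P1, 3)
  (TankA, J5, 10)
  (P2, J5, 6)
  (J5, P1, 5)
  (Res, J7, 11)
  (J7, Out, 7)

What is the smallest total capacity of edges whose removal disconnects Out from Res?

Augment Res→P2→Out: bottleneck 8, flow now 8.
Augment Res→J7→Out: bottleneck 7, flow now 15.
Augment Res→J7→P1→Out: bottleneck 4, flow now 19.
No augmenting path remains; maximum flow = 19.
By max-flow min-cut, the minimum cut capacity equals the max flow.
In the residual graph, reachable from Res: {Res, J6}.
Min-cut edges: Res→P2 (8), Res→J7 (11); capacity 8 + 11 = 19.

19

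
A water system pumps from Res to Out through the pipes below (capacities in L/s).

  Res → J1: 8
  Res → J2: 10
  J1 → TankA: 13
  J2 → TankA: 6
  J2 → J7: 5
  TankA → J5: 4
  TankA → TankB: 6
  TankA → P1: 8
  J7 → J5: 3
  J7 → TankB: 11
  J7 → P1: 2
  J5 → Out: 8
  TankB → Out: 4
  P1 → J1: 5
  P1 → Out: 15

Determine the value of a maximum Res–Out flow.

18

Augment Res→J1→TankA→J5→Out: bottleneck 4, flow now 4.
Augment Res→J1→TankA→TankB→Out: bottleneck 4, flow now 8.
Augment Res→J2→TankA→P1→Out: bottleneck 6, flow now 14.
Augment Res→J2→J7→J5→Out: bottleneck 3, flow now 17.
Augment Res→J2→J7→P1→Out: bottleneck 1, flow now 18.
No augmenting path remains; maximum flow = 18.
In the residual graph, reachable from Res: {Res}.
Min-cut edges: Res→J1 (8), Res→J2 (10); capacity 8 + 10 = 18.
This cut is saturated, so no flow can exceed 18.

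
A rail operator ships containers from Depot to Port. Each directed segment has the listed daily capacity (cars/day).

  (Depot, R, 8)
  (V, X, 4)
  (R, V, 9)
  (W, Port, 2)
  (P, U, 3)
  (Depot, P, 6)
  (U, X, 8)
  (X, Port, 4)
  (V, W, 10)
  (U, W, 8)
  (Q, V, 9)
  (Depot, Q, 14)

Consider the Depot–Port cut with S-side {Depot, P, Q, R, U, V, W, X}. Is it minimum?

Yes — it is a minimum cut (capacity 6).

Given cut capacity: 2 + 4 = 6.
Augment Depot→P→U→W→Port: bottleneck 2, flow now 2.
Augment Depot→P→U→X→Port: bottleneck 1, flow now 3.
Augment Depot→Q→V→X→Port: bottleneck 3, flow now 6.
No augmenting path remains; maximum flow = 6.
Cut capacity 6 equals the max flow, so it is a minimum cut.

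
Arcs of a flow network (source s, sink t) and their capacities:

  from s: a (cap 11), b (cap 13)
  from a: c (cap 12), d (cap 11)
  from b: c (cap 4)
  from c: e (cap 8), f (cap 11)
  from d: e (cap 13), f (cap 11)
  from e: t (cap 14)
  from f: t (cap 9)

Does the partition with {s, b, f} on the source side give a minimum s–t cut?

No — its capacity is 24, but the minimum cut has capacity 15.

Given cut capacity: 11 + 4 + 9 = 24.
Augment s→a→c→e→t: bottleneck 8, flow now 8.
Augment s→a→c→f→t: bottleneck 3, flow now 11.
Augment s→b→c→f→t: bottleneck 4, flow now 15.
No augmenting path remains; maximum flow = 15.
In the residual graph, reachable from s: {s, b}.
Min-cut edges: s→a (11), b→c (4); capacity 11 + 4 = 15.
Cut capacity 24 exceeds the max flow 15, so it is not minimum.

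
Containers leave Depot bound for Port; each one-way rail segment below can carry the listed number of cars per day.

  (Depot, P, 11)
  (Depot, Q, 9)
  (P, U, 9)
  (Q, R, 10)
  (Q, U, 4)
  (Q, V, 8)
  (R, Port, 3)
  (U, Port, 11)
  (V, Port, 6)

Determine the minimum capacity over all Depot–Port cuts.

18

Augment Depot→P→U→Port: bottleneck 9, flow now 9.
Augment Depot→Q→R→Port: bottleneck 3, flow now 12.
Augment Depot→Q→U→Port: bottleneck 2, flow now 14.
Augment Depot→Q→V→Port: bottleneck 4, flow now 18.
No augmenting path remains; maximum flow = 18.
By max-flow min-cut, the minimum cut capacity equals the max flow.
In the residual graph, reachable from Depot: {Depot, P}.
Min-cut edges: Depot→Q (9), P→U (9); capacity 9 + 9 = 18.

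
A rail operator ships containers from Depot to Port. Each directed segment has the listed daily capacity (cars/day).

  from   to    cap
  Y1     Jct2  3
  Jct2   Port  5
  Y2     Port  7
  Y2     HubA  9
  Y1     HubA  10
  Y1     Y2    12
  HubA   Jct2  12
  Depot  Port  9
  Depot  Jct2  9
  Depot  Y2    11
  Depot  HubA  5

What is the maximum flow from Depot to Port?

Augment Depot→Port: bottleneck 9, flow now 9.
Augment Depot→Y2→Port: bottleneck 7, flow now 16.
Augment Depot→Jct2→Port: bottleneck 5, flow now 21.
No augmenting path remains; maximum flow = 21.
In the residual graph, reachable from Depot: {Depot, Y2, HubA, Jct2}.
Min-cut edges: Depot→Port (9), Y2→Port (7), Jct2→Port (5); capacity 9 + 7 + 5 = 21.
This cut is saturated, so no flow can exceed 21.

21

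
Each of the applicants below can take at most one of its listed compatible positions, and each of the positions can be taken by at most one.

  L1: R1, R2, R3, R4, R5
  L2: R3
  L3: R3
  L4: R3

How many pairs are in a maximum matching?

Unit-capacity flow: source→left, listed edges, right→sink; max matching = max flow.
Augmenting path L1→R1 (+1); matched 1.
Augmenting path L2→R3 (+1); matched 2.
No augmenting path remains; maximum matching = 2.
König certificate: {L1, R3} is a vertex cover of size 2 (every listed pair touches it), so no matching can be larger.

2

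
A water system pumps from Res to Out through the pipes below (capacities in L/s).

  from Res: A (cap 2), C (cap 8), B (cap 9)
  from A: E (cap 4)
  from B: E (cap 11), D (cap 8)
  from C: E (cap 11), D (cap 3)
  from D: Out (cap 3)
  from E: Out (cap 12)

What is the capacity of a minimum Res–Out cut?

Augment Res→A→E→Out: bottleneck 2, flow now 2.
Augment Res→B→D→Out: bottleneck 3, flow now 5.
Augment Res→B→E→Out: bottleneck 6, flow now 11.
Augment Res→C→E→Out: bottleneck 4, flow now 15.
No augmenting path remains; maximum flow = 15.
By max-flow min-cut, the minimum cut capacity equals the max flow.
In the residual graph, reachable from Res: {Res, A, B, C, D, E}.
Min-cut edges: D→Out (3), E→Out (12); capacity 3 + 12 = 15.

15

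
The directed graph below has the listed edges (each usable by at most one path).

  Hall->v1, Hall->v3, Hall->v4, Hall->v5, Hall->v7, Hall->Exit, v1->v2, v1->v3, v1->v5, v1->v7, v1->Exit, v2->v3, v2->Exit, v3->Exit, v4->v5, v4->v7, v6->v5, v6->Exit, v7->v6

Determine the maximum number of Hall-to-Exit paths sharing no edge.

4

Assign every edge capacity 1; by Menger, the answer equals the max flow.
Path Hall→Exit (+1); total 1.
Path Hall→v1→Exit (+1); total 2.
Path Hall→v3→Exit (+1); total 3.
Path Hall→v7→v6→Exit (+1); total 4.
No residual Hall→Exit path; max flow = 4.
Certifying cut of size 4: {Hall→Exit, Hall→v1, Hall→v3, v7→v6}.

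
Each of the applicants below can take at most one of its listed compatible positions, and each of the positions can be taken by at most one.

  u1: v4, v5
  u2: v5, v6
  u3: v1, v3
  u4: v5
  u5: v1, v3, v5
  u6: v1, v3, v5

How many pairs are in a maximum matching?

Unit-capacity flow: source→left, listed edges, right→sink; max matching = max flow.
Augmenting path u1→v4 (+1); matched 1.
Augmenting path u2→v5 (+1); matched 2.
Augmenting path u3→v1 (+1); matched 3.
Augmenting path u5→v3 (+1); matched 4.
Augmenting path u4→v5→u2→v6 (+1); matched 5.
No augmenting path remains; maximum matching = 5.
König certificate: {u1, u2, v1, v3, v5} is a vertex cover of size 5 (every listed pair touches it), so no matching can be larger.

5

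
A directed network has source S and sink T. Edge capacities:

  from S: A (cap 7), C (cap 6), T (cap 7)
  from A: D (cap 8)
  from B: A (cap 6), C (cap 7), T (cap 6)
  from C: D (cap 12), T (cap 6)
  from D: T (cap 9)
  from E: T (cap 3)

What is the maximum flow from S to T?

20

Augment S→T: bottleneck 7, flow now 7.
Augment S→C→T: bottleneck 6, flow now 13.
Augment S→A→D→T: bottleneck 7, flow now 20.
No augmenting path remains; maximum flow = 20.
In the residual graph, reachable from S: {S}.
Min-cut edges: S→A (7), S→C (6), S→T (7); capacity 7 + 6 + 7 = 20.
This cut is saturated, so no flow can exceed 20.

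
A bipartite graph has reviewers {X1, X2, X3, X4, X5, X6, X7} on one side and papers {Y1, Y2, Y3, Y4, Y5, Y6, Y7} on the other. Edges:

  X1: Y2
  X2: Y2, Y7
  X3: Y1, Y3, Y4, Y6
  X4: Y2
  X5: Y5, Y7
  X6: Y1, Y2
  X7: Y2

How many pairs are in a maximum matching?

Unit-capacity flow: source→left, listed edges, right→sink; max matching = max flow.
Augmenting path X1→Y2 (+1); matched 1.
Augmenting path X2→Y7 (+1); matched 2.
Augmenting path X3→Y1 (+1); matched 3.
Augmenting path X5→Y5 (+1); matched 4.
Augmenting path X6→Y1→X3→Y3 (+1); matched 5.
No augmenting path remains; maximum matching = 5.
König certificate: {X2, X3, X5, X6, Y2} is a vertex cover of size 5 (every listed pair touches it), so no matching can be larger.

5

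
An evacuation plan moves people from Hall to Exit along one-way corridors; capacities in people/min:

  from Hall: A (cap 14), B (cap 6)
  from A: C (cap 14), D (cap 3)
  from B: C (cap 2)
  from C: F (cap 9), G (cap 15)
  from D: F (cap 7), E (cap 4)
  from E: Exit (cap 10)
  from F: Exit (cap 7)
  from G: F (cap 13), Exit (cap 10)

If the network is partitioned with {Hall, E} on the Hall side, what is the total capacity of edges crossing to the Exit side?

30

Edges leaving {Hall, E}: Hall→A (14), Hall→B (6), E→Exit (10).
Cut capacity = 14 + 6 + 10 = 30.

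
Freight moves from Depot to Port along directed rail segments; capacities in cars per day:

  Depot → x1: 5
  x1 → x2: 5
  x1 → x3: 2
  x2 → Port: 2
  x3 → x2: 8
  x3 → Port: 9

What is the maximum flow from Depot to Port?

4

Augment Depot→x1→x2→Port: bottleneck 2, flow now 2.
Augment Depot→x1→x3→Port: bottleneck 2, flow now 4.
No augmenting path remains; maximum flow = 4.
In the residual graph, reachable from Depot: {Depot, x1, x2}.
Min-cut edges: x1→x3 (2), x2→Port (2); capacity 2 + 2 = 4.
This cut is saturated, so no flow can exceed 4.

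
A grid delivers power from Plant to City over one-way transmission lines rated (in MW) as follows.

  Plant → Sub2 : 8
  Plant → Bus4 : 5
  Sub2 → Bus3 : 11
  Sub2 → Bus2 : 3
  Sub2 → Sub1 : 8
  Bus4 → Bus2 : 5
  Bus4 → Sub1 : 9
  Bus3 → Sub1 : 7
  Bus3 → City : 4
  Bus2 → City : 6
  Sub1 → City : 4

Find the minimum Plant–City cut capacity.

13

Augment Plant→Sub2→Bus3→City: bottleneck 4, flow now 4.
Augment Plant→Sub2→Bus2→City: bottleneck 3, flow now 7.
Augment Plant→Sub2→Sub1→City: bottleneck 1, flow now 8.
Augment Plant→Bus4→Bus2→City: bottleneck 3, flow now 11.
Augment Plant→Bus4→Sub1→City: bottleneck 2, flow now 13.
No augmenting path remains; maximum flow = 13.
By max-flow min-cut, the minimum cut capacity equals the max flow.
In the residual graph, reachable from Plant: {Plant}.
Min-cut edges: Plant→Sub2 (8), Plant→Bus4 (5); capacity 8 + 5 = 13.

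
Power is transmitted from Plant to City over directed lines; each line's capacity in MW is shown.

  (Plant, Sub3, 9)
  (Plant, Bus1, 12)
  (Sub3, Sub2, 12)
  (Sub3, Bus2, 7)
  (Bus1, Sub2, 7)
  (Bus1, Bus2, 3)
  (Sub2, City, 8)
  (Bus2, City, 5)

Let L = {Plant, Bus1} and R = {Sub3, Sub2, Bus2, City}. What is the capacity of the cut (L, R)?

Edges leaving {Plant, Bus1}: Plant→Sub3 (9), Bus1→Sub2 (7), Bus1→Bus2 (3).
Cut capacity = 9 + 7 + 3 = 19.

19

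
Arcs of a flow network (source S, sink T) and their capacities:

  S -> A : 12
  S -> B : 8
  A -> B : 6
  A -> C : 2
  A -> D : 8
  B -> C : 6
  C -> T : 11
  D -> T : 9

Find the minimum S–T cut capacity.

16

Augment S→A→C→T: bottleneck 2, flow now 2.
Augment S→A→D→T: bottleneck 8, flow now 10.
Augment S→B→C→T: bottleneck 6, flow now 16.
No augmenting path remains; maximum flow = 16.
By max-flow min-cut, the minimum cut capacity equals the max flow.
In the residual graph, reachable from S: {S, A, B}.
Min-cut edges: A→C (2), A→D (8), B→C (6); capacity 2 + 8 + 6 = 16.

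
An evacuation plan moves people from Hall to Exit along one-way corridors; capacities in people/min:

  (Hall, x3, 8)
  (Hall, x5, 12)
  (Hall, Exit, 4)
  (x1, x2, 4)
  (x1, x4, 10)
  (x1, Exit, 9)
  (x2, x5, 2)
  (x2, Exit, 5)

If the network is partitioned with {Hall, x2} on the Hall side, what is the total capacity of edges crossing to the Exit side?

Edges leaving {Hall, x2}: Hall→x3 (8), Hall→x5 (12), Hall→Exit (4), x2→x5 (2), x2→Exit (5).
Cut capacity = 8 + 12 + 4 + 2 + 5 = 31.

31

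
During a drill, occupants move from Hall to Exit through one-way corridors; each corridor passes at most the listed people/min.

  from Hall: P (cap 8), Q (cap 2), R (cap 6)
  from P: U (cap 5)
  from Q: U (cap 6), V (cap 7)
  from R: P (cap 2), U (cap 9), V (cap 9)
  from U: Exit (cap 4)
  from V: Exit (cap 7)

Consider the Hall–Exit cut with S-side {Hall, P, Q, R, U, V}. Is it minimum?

Yes — it is a minimum cut (capacity 11).

Given cut capacity: 4 + 7 = 11.
Augment Hall→P→U→Exit: bottleneck 4, flow now 4.
Augment Hall→Q→V→Exit: bottleneck 2, flow now 6.
Augment Hall→R→V→Exit: bottleneck 5, flow now 11.
No augmenting path remains; maximum flow = 11.
Cut capacity 11 equals the max flow, so it is a minimum cut.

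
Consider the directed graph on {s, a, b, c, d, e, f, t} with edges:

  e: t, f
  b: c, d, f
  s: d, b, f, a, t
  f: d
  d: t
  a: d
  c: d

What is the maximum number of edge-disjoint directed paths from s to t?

Assign every edge capacity 1; by Menger, the answer equals the max flow.
Path s→t (+1); total 1.
Path s→d→t (+1); total 2.
No residual s→t path; max flow = 2.
Certifying cut of size 2: {d→t, s→t}.

2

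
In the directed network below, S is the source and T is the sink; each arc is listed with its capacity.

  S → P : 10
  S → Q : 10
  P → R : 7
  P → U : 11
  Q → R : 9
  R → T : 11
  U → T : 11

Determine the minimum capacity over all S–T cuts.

19

Augment S→P→R→T: bottleneck 7, flow now 7.
Augment S→P→U→T: bottleneck 3, flow now 10.
Augment S→Q→R→T: bottleneck 4, flow now 14.
Augment S→Q→R→P→U→T: bottleneck 5, flow now 19. (uses reverse residual edge)
No augmenting path remains; maximum flow = 19.
By max-flow min-cut, the minimum cut capacity equals the max flow.
In the residual graph, reachable from S: {S, Q}.
Min-cut edges: S→P (10), Q→R (9); capacity 10 + 9 = 19.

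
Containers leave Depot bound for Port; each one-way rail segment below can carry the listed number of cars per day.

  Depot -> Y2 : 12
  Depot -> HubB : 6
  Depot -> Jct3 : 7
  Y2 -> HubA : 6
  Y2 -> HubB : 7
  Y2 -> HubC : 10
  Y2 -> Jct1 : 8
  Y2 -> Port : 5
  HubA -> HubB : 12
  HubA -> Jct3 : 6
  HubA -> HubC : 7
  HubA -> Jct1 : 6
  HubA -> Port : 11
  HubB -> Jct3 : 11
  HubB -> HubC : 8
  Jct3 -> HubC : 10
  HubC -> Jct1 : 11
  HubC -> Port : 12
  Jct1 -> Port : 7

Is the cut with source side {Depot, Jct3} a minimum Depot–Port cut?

No — its capacity is 28, but the minimum cut has capacity 25.

Given cut capacity: 12 + 6 + 10 = 28.
Augment Depot→Y2→Port: bottleneck 5, flow now 5.
Augment Depot→Y2→HubA→Port: bottleneck 6, flow now 11.
Augment Depot→Y2→HubC→Port: bottleneck 1, flow now 12.
Augment Depot→HubB→HubC→Port: bottleneck 6, flow now 18.
Augment Depot→Jct3→HubC→Port: bottleneck 5, flow now 23.
Augment Depot→Jct3→HubC→Jct1→Port: bottleneck 2, flow now 25.
No augmenting path remains; maximum flow = 25.
In the residual graph, reachable from Depot: {Depot}.
Min-cut edges: Depot→Y2 (12), Depot→HubB (6), Depot→Jct3 (7); capacity 12 + 6 + 7 = 25.
Cut capacity 28 exceeds the max flow 25, so it is not minimum.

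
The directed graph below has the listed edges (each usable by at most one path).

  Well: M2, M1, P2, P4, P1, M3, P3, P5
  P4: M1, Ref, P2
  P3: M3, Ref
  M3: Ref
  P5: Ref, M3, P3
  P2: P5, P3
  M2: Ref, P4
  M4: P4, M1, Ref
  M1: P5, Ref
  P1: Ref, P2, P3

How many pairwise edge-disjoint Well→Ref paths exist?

Assign every edge capacity 1; by Menger, the answer equals the max flow.
Path Well→M2→Ref (+1); total 1.
Path Well→P1→Ref (+1); total 2.
Path Well→P4→Ref (+1); total 3.
Path Well→P3→Ref (+1); total 4.
Path Well→M1→Ref (+1); total 5.
Path Well→M3→Ref (+1); total 6.
Path Well→P5→Ref (+1); total 7.
No residual Well→Ref path; max flow = 7.
Certifying cut of size 7: {M3→Ref, P3→Ref, P5→Ref, Well→M1, Well→M2, Well→P1, Well→P4}.

7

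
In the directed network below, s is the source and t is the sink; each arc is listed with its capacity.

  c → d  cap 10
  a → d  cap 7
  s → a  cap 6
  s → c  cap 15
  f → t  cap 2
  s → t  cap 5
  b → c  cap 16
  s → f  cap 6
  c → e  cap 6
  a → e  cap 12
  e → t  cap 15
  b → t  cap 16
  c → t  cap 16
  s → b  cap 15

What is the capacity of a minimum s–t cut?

Augment s→t: bottleneck 5, flow now 5.
Augment s→b→t: bottleneck 15, flow now 20.
Augment s→c→t: bottleneck 15, flow now 35.
Augment s→f→t: bottleneck 2, flow now 37.
Augment s→a→e→t: bottleneck 6, flow now 43.
No augmenting path remains; maximum flow = 43.
By max-flow min-cut, the minimum cut capacity equals the max flow.
In the residual graph, reachable from s: {s, f}.
Min-cut edges: s→a (6), s→b (15), s→c (15), s→t (5), f→t (2); capacity 6 + 15 + 15 + 5 + 2 = 43.

43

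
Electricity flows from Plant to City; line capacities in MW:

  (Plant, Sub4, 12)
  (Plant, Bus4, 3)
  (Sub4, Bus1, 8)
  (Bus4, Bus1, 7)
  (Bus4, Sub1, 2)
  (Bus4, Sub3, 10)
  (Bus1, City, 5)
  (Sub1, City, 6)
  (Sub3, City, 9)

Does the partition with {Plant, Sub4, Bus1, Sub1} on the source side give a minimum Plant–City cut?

Given cut capacity: 3 + 5 + 6 = 14.
Augment Plant→Sub4→Bus1→City: bottleneck 5, flow now 5.
Augment Plant→Bus4→Sub1→City: bottleneck 2, flow now 7.
Augment Plant→Bus4→Sub3→City: bottleneck 1, flow now 8.
No augmenting path remains; maximum flow = 8.
In the residual graph, reachable from Plant: {Plant, Sub4, Bus1}.
Min-cut edges: Plant→Bus4 (3), Bus1→City (5); capacity 3 + 5 = 8.
Cut capacity 14 exceeds the max flow 8, so it is not minimum.

No — its capacity is 14, but the minimum cut has capacity 8.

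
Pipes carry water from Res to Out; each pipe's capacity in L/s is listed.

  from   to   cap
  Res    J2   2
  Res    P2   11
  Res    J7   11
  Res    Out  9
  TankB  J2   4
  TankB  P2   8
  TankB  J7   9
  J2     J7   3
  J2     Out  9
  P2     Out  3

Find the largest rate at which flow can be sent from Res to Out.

14

Augment Res→Out: bottleneck 9, flow now 9.
Augment Res→J2→Out: bottleneck 2, flow now 11.
Augment Res→P2→Out: bottleneck 3, flow now 14.
No augmenting path remains; maximum flow = 14.
In the residual graph, reachable from Res: {Res, P2, J7}.
Min-cut edges: Res→J2 (2), Res→Out (9), P2→Out (3); capacity 2 + 9 + 3 = 14.
This cut is saturated, so no flow can exceed 14.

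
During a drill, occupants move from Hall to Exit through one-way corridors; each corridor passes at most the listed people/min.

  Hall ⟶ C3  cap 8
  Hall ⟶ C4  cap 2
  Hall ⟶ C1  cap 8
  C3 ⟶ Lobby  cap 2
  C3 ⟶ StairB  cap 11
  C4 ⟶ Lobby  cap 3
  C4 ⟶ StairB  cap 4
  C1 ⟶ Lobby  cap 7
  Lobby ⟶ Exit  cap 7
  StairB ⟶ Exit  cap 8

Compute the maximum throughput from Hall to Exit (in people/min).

15

Augment Hall→C3→Lobby→Exit: bottleneck 2, flow now 2.
Augment Hall→C3→StairB→Exit: bottleneck 6, flow now 8.
Augment Hall→C4→Lobby→Exit: bottleneck 2, flow now 10.
Augment Hall→C1→Lobby→Exit: bottleneck 3, flow now 13.
Augment Hall→C1→Lobby→C3→StairB→Exit: bottleneck 2, flow now 15. (uses reverse residual edge)
No augmenting path remains; maximum flow = 15.
In the residual graph, reachable from Hall: {Hall, C3, C4, C1, Lobby, StairB}.
Min-cut edges: Lobby→Exit (7), StairB→Exit (8); capacity 7 + 8 = 15.
This cut is saturated, so no flow can exceed 15.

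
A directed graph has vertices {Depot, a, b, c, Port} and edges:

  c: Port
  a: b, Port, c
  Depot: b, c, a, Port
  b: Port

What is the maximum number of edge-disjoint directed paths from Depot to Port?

Assign every edge capacity 1; by Menger, the answer equals the max flow.
Path Depot→Port (+1); total 1.
Path Depot→a→Port (+1); total 2.
Path Depot→b→Port (+1); total 3.
Path Depot→c→Port (+1); total 4.
No residual Depot→Port path; max flow = 4.
Certifying cut of size 4: {Depot→Port, Depot→a, Depot→b, Depot→c}.

4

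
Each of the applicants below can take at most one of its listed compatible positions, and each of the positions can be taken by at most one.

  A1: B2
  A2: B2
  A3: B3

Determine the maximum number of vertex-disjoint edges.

2

Unit-capacity flow: source→left, listed edges, right→sink; max matching = max flow.
Augmenting path A1→B2 (+1); matched 1.
Augmenting path A3→B3 (+1); matched 2.
No augmenting path remains; maximum matching = 2.
König certificate: {A3, B2} is a vertex cover of size 2 (every listed pair touches it), so no matching can be larger.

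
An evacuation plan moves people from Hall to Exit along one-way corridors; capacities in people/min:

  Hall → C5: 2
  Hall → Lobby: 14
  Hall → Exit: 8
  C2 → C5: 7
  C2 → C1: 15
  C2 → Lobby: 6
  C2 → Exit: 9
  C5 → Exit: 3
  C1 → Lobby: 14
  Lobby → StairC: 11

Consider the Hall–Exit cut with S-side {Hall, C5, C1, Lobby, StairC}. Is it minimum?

Given cut capacity: 8 + 3 = 11.
Augment Hall→Exit: bottleneck 8, flow now 8.
Augment Hall→C5→Exit: bottleneck 2, flow now 10.
No augmenting path remains; maximum flow = 10.
In the residual graph, reachable from Hall: {Hall, Lobby, StairC}.
Min-cut edges: Hall→C5 (2), Hall→Exit (8); capacity 2 + 8 = 10.
Cut capacity 11 exceeds the max flow 10, so it is not minimum.

No — its capacity is 11, but the minimum cut has capacity 10.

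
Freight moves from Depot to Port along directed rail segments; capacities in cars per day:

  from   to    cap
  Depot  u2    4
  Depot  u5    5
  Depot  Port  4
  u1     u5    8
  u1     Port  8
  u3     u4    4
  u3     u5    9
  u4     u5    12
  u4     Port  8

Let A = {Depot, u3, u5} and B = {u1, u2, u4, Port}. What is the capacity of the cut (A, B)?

12

Edges leaving {Depot, u3, u5}: Depot→u2 (4), Depot→Port (4), u3→u4 (4).
Cut capacity = 4 + 4 + 4 = 12.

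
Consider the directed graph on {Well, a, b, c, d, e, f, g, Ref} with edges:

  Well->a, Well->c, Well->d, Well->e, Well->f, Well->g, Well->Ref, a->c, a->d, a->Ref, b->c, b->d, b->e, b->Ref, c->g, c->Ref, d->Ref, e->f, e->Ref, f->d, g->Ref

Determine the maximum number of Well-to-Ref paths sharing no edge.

6

Assign every edge capacity 1; by Menger, the answer equals the max flow.
Path Well→Ref (+1); total 1.
Path Well→a→Ref (+1); total 2.
Path Well→c→Ref (+1); total 3.
Path Well→d→Ref (+1); total 4.
Path Well→e→Ref (+1); total 5.
Path Well→g→Ref (+1); total 6.
No residual Well→Ref path; max flow = 6.
Certifying cut of size 6: {Well→Ref, Well→a, Well→c, Well→e, Well→g, d→Ref}.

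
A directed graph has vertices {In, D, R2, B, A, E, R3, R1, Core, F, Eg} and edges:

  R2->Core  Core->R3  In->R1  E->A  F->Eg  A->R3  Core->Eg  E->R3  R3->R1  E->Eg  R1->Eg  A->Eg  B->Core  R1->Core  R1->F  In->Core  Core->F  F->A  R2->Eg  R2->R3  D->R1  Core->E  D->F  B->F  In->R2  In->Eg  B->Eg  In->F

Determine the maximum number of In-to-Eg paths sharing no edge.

Assign every edge capacity 1; by Menger, the answer equals the max flow.
Path In→Eg (+1); total 1.
Path In→R2→Eg (+1); total 2.
Path In→R1→Eg (+1); total 3.
Path In→Core→Eg (+1); total 4.
Path In→F→Eg (+1); total 5.
No residual In→Eg path; max flow = 5.
Certifying cut of size 5: {In→Core, In→Eg, In→F, In→R1, In→R2}.

5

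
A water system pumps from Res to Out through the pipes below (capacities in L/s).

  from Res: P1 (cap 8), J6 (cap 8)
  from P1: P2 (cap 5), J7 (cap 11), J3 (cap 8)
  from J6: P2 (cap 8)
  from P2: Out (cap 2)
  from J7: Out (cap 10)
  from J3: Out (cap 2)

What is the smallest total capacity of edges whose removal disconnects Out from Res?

Augment Res→P1→P2→Out: bottleneck 2, flow now 2.
Augment Res→P1→J7→Out: bottleneck 6, flow now 8.
Augment Res→J6→P2→P1→J7→Out: bottleneck 2, flow now 10. (uses reverse residual edge)
No augmenting path remains; maximum flow = 10.
By max-flow min-cut, the minimum cut capacity equals the max flow.
In the residual graph, reachable from Res: {Res, J6, P2}.
Min-cut edges: Res→P1 (8), P2→Out (2); capacity 8 + 2 = 10.

10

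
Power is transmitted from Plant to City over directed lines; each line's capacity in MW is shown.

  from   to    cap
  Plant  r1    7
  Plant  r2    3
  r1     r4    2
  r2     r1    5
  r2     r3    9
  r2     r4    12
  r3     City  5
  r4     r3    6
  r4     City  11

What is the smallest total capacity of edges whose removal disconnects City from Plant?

5

Augment Plant→r1→r4→City: bottleneck 2, flow now 2.
Augment Plant→r2→r3→City: bottleneck 3, flow now 5.
No augmenting path remains; maximum flow = 5.
By max-flow min-cut, the minimum cut capacity equals the max flow.
In the residual graph, reachable from Plant: {Plant, r1}.
Min-cut edges: Plant→r2 (3), r1→r4 (2); capacity 3 + 2 = 5.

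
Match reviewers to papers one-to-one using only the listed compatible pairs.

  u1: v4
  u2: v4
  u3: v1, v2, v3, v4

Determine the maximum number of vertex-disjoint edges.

2

Unit-capacity flow: source→left, listed edges, right→sink; max matching = max flow.
Augmenting path u1→v4 (+1); matched 1.
Augmenting path u3→v1 (+1); matched 2.
No augmenting path remains; maximum matching = 2.
König certificate: {u3, v4} is a vertex cover of size 2 (every listed pair touches it), so no matching can be larger.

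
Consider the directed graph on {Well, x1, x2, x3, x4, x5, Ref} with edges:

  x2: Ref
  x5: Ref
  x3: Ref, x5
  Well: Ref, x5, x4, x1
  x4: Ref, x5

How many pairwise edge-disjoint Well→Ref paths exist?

Assign every edge capacity 1; by Menger, the answer equals the max flow.
Path Well→Ref (+1); total 1.
Path Well→x4→Ref (+1); total 2.
Path Well→x5→Ref (+1); total 3.
No residual Well→Ref path; max flow = 3.
Certifying cut of size 3: {Well→Ref, Well→x4, Well→x5}.

3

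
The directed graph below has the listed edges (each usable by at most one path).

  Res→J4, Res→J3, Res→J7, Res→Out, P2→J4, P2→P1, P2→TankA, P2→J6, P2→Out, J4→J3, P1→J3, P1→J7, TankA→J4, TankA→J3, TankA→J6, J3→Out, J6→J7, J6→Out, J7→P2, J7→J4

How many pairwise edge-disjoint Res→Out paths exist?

3

Assign every edge capacity 1; by Menger, the answer equals the max flow.
Path Res→Out (+1); total 1.
Path Res→J3→Out (+1); total 2.
Path Res→J7→P2→Out (+1); total 3.
No residual Res→Out path; max flow = 3.
Certifying cut of size 3: {J3→Out, Res→J7, Res→Out}.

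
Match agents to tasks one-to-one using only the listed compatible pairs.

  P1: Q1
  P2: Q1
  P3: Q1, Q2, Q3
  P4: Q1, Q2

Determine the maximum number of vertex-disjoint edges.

3

Unit-capacity flow: source→left, listed edges, right→sink; max matching = max flow.
Augmenting path P1→Q1 (+1); matched 1.
Augmenting path P3→Q2 (+1); matched 2.
Augmenting path P4→Q2→P3→Q3 (+1); matched 3.
No augmenting path remains; maximum matching = 3.
König certificate: {P3, P4, Q1} is a vertex cover of size 3 (every listed pair touches it), so no matching can be larger.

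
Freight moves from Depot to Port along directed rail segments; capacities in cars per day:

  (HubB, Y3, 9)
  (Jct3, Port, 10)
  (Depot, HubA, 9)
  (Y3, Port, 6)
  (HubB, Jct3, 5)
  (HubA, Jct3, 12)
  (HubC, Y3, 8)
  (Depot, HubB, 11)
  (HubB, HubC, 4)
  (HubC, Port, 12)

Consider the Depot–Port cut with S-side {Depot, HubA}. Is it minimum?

Given cut capacity: 11 + 12 = 23.
Augment Depot→HubA→Jct3→Port: bottleneck 9, flow now 9.
Augment Depot→HubB→Y3→Port: bottleneck 6, flow now 15.
Augment Depot→HubB→Jct3→Port: bottleneck 1, flow now 16.
Augment Depot→HubB→HubC→Port: bottleneck 4, flow now 20.
No augmenting path remains; maximum flow = 20.
In the residual graph, reachable from Depot: {Depot}.
Min-cut edges: Depot→HubA (9), Depot→HubB (11); capacity 9 + 11 = 20.
Cut capacity 23 exceeds the max flow 20, so it is not minimum.

No — its capacity is 23, but the minimum cut has capacity 20.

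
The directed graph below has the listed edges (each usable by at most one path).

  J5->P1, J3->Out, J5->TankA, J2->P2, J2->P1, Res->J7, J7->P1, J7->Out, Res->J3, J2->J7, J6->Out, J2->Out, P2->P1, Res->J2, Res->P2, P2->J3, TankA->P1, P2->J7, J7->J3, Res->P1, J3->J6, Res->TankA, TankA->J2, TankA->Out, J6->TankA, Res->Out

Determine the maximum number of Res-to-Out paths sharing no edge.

6

Assign every edge capacity 1; by Menger, the answer equals the max flow.
Path Res→Out (+1); total 1.
Path Res→J2→Out (+1); total 2.
Path Res→J7→Out (+1); total 3.
Path Res→J3→Out (+1); total 4.
Path Res→TankA→Out (+1); total 5.
Path Res→P2→J3→J6→Out (+1); total 6.
No residual Res→Out path; max flow = 6.
Certifying cut of size 6: {Res→J2, Res→J3, Res→J7, Res→Out, Res→P2, Res→TankA}.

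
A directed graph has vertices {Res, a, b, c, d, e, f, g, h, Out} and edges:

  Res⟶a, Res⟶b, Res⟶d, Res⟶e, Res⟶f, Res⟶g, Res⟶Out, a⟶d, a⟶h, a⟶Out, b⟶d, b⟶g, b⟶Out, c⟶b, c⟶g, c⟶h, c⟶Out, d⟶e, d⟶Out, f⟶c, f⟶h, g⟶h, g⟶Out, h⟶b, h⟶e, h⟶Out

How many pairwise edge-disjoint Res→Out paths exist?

6

Assign every edge capacity 1; by Menger, the answer equals the max flow.
Path Res→Out (+1); total 1.
Path Res→a→Out (+1); total 2.
Path Res→b→Out (+1); total 3.
Path Res→d→Out (+1); total 4.
Path Res→g→Out (+1); total 5.
Path Res→f→c→Out (+1); total 6.
No residual Res→Out path; max flow = 6.
Certifying cut of size 6: {Res→Out, Res→a, Res→b, Res→d, Res→f, Res→g}.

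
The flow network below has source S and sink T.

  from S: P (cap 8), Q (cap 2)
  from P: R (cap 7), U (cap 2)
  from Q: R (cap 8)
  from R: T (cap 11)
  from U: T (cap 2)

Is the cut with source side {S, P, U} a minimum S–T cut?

No — its capacity is 11, but the minimum cut has capacity 10.

Given cut capacity: 2 + 7 + 2 = 11.
Augment S→P→R→T: bottleneck 7, flow now 7.
Augment S→P→U→T: bottleneck 1, flow now 8.
Augment S→Q→R→T: bottleneck 2, flow now 10.
No augmenting path remains; maximum flow = 10.
In the residual graph, reachable from S: {S}.
Min-cut edges: S→P (8), S→Q (2); capacity 8 + 2 = 10.
Cut capacity 11 exceeds the max flow 10, so it is not minimum.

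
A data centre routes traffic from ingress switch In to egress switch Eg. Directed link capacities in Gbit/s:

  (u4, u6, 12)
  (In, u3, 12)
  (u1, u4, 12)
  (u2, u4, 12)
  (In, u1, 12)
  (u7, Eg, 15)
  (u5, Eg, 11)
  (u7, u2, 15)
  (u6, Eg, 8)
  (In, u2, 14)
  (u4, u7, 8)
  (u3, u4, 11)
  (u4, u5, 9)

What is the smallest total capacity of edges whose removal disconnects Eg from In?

25

Augment In→u1→u4→u5→Eg: bottleneck 9, flow now 9.
Augment In→u1→u4→u6→Eg: bottleneck 3, flow now 12.
Augment In→u2→u4→u6→Eg: bottleneck 5, flow now 17.
Augment In→u2→u4→u7→Eg: bottleneck 7, flow now 24.
Augment In→u3→u4→u7→Eg: bottleneck 1, flow now 25.
No augmenting path remains; maximum flow = 25.
By max-flow min-cut, the minimum cut capacity equals the max flow.
In the residual graph, reachable from In: {In, u1, u2, u3, u4, u6}.
Min-cut edges: u4→u5 (9), u4→u7 (8), u6→Eg (8); capacity 9 + 8 + 8 = 25.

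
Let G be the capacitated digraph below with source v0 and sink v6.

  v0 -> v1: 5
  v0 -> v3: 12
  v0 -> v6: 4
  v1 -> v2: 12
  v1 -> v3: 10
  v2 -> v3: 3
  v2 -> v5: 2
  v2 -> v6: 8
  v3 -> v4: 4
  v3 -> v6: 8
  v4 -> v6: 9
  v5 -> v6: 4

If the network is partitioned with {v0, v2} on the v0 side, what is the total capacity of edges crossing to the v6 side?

Edges leaving {v0, v2}: v0→v1 (5), v0→v3 (12), v0→v6 (4), v2→v3 (3), v2→v5 (2), v2→v6 (8).
Cut capacity = 5 + 12 + 4 + 3 + 2 + 8 = 34.

34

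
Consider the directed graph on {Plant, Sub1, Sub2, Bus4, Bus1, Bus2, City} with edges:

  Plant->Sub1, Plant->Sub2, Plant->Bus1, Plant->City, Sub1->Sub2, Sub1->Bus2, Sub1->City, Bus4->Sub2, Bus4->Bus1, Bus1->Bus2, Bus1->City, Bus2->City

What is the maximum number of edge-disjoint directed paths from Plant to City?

Assign every edge capacity 1; by Menger, the answer equals the max flow.
Path Plant→City (+1); total 1.
Path Plant→Sub1→City (+1); total 2.
Path Plant→Bus1→City (+1); total 3.
No residual Plant→City path; max flow = 3.
Certifying cut of size 3: {Plant→Bus1, Plant→City, Plant→Sub1}.

3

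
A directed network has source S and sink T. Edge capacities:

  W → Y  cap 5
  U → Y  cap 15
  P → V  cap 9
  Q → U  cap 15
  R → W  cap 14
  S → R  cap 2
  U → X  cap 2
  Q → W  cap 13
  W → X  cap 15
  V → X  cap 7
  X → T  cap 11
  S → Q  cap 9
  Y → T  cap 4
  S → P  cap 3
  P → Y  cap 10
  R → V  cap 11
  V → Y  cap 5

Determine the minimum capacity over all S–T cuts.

Augment S→P→Y→T: bottleneck 3, flow now 3.
Augment S→Q→U→X→T: bottleneck 2, flow now 5.
Augment S→Q→U→Y→T: bottleneck 1, flow now 6.
Augment S→Q→W→X→T: bottleneck 6, flow now 12.
Augment S→R→V→X→T: bottleneck 2, flow now 14.
No augmenting path remains; maximum flow = 14.
By max-flow min-cut, the minimum cut capacity equals the max flow.
In the residual graph, reachable from S: {S}.
Min-cut edges: S→P (3), S→Q (9), S→R (2); capacity 3 + 9 + 2 = 14.

14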